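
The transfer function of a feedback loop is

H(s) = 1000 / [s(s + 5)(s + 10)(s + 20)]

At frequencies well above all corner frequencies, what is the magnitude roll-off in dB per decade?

-80 dB/decade

Each pole contributes −20 dB/decade at high frequency; each zero contributes +20 dB/decade.
Net: 0 zero(s) − 4 pole(s) → -80 dB/decade.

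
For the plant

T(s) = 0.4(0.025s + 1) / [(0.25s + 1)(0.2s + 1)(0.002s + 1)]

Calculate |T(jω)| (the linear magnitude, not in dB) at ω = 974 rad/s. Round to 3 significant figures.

At ω = 974 rad/s:
zero (1 + j974·0.025) = 1 + j24.35 → |·| ≈ 24.371, ∠ ≈ 87.65°
pole (1 + j974·0.25) = 1 + j243.5 → |·| ≈ 243.5, ∠ ≈ 89.76°
pole (1 + j974·0.2) = 1 + j194.8 → |·| ≈ 194.8, ∠ ≈ 89.71°
pole (1 + j974·0.002) = 1 + j1.948 → |·| ≈ 2.1897, ∠ ≈ 62.83°
|T| = 0.4 · 24.371 / (243.5 · 194.8 · 2.1897) ≈ 9.3856e-05

9.39e-05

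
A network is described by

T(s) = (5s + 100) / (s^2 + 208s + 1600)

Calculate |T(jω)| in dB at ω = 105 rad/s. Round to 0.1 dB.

-33.0 dB

Substitute s = j105:
Numerator: 5(j105) + 100 = 100 + j525
Denominator: (j105)^2 + 208(j105) + 1600 = -9425 + j21840
|N| = √(100² + 525²) ≈ 534.44, ∠N ≈ 79.22°
|D| = √(9425² + 21840²) ≈ 23787, ∠D ≈ 113.34°
|T| = 534.44 / 23787 ≈ 0.022468
Gain = 20 log₁₀(0.022468) ≈ -32.97 dB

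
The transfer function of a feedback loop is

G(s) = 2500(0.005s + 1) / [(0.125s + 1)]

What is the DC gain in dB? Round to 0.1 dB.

G(0) = 2500 · 1 / 1 = 2500
20 log₁₀(2500) ≈ 67.96 dB

68.0 dB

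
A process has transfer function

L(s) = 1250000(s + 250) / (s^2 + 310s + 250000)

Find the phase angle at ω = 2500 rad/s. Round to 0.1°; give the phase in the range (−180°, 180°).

At s = jω = j2500:
zero (s+250): 250 + j2500 → |·| = √(250²+2500²) = √6312500 ≈ 2512.5, ∠ = arctan(2500/250) ≈ 84.29°
quadratic: (j2500)² + 310·j2500 + 250000 = -6000000 + j775000 → |·| ≈ 6.0498e+06, ∠ ≈ 172.64°
∠L = 84.29° − 172.64° = -88.35°

-88.4°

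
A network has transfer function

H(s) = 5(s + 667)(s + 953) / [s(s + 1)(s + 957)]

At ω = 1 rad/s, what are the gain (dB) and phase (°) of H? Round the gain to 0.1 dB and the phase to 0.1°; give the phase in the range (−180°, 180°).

At s = jω = j1:
zero (s+667): 667 + j1 → |·| = √(667²+1²) = √444890 ≈ 667, ∠ = arctan(1/667) ≈ 0.09°
zero (s+953): 953 + j1 → |·| = √(953²+1²) = √908210 ≈ 953, ∠ = arctan(1/953) ≈ 0.06°
pole (s+1): 1 + j1 → |·| = √(1²+1²) = √2 ≈ 1.4142, ∠ = arctan(1/1) ≈ 45.00°
pole (s+957): 957 + j1 → |·| = √(957²+1²) = √915850 ≈ 957, ∠ = arctan(1/957) ≈ 0.06°
pole at origin: |s| = 1, ∠ = 90.00° (in denominator)
|H| = 5 · 6.3565e+05 / 1353.4 ≈ 2348.3
Gain = 20 log₁₀(2348.3) ≈ 67.42 dB
∠H = 0.15° − 135.06° = -134.91°

67.4 dB, -134.9°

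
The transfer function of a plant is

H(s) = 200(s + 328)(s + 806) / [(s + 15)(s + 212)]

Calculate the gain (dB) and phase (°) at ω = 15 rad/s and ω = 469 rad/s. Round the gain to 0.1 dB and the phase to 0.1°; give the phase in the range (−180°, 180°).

At s = jω = j15:
zero (s+328): 328 + j15 → |·| = √(328²+15²) = √107809 ≈ 328.34, ∠ = arctan(15/328) ≈ 2.62°
zero (s+806): 806 + j15 → |·| = √(806²+15²) = √649861 ≈ 806.14, ∠ = arctan(15/806) ≈ 1.07°
pole (s+15): 15 + j15 → |·| = √(15²+15²) = √450 ≈ 21.213, ∠ = arctan(15/15) ≈ 45.00°
pole (s+212): 212 + j15 → |·| = √(212²+15²) = √45169 ≈ 212.53, ∠ = arctan(15/212) ≈ 4.05°
|H| = 200 · 2.6469e+05 / 4508.4 ≈ 11742
Gain = 20 log₁₀(11742) ≈ 81.39 dB
∠H = 3.69° − 49.05° = -45.36°

At s = jω = j469:
zero (s+328): 328 + j469 → |·| = √(328²+469²) = √327545 ≈ 572.32, ∠ = arctan(469/328) ≈ 55.03°
zero (s+806): 806 + j469 → |·| = √(806²+469²) = √869597 ≈ 932.52, ∠ = arctan(469/806) ≈ 30.19°
pole (s+15): 15 + j469 → |·| = √(15²+469²) = √220186 ≈ 469.24, ∠ = arctan(469/15) ≈ 88.17°
pole (s+212): 212 + j469 → |·| = √(212²+469²) = √264905 ≈ 514.69, ∠ = arctan(469/212) ≈ 65.68°
|H| = 200 · 5.337e+05 / 2.4151e+05 ≈ 441.97
Gain = 20 log₁₀(441.97) ≈ 52.91 dB
∠H = 85.22° − 153.85° = -68.63°

ω = 15: 81.4 dB, -45.4°; ω = 469: 52.9 dB, -68.6°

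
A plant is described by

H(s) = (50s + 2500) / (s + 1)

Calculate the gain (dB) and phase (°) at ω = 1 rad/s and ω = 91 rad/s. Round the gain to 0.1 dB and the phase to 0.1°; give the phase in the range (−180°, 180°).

ω = 1: 65.0 dB, -43.9°; ω = 91: 35.1 dB, -28.2°

Substitute s = j1:
Numerator: 50(j1) + 2500 = 2500 + j50
Denominator: (j1) + 1 = 1 + j1
|N| = √(2500² + 50²) ≈ 2500.5, ∠N ≈ 1.15°
|D| = √(1² + 1²) ≈ 1.4142, ∠D ≈ 45.00°
|H| = 2500.5 / 1.4142 ≈ 1768.1
Gain = 20 log₁₀(1768.1) ≈ 64.95 dB
∠H = 1.15° − 45.00° = -43.85°

Substitute s = j91:
Numerator: 50(j91) + 2500 = 2500 + j4550
Denominator: (j91) + 1 = 1 + j91
|N| = √(2500² + 4550²) ≈ 5191.6, ∠N ≈ 61.21°
|D| = √(1² + 91²) ≈ 91.005, ∠D ≈ 89.37°
|H| = 5191.6 / 91.005 ≈ 57.047
Gain = 20 log₁₀(57.047) ≈ 35.12 dB
∠H = 61.21° − 89.37° = -28.16°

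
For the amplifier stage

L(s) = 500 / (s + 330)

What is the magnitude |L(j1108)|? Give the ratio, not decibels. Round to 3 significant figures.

0.432

At s = jω = j1108:
pole (s+330): 330 + j1108 → |·| = √(330²+1108²) = √1336564 ≈ 1156.1, ∠ = arctan(1108/330) ≈ 73.41°
|L| = 500 / 1156.1 ≈ 0.43249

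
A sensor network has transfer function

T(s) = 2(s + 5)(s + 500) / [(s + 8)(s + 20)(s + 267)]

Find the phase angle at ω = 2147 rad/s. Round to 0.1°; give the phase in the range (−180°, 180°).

At s = jω = j2147:
zero (s+5): 5 + j2147 → |·| = √(5²+2147²) = √4609634 ≈ 2147, ∠ = arctan(2147/5) ≈ 89.87°
zero (s+500): 500 + j2147 → |·| = √(500²+2147²) = √4859609 ≈ 2204.5, ∠ = arctan(2147/500) ≈ 76.89°
pole (s+8): 8 + j2147 → |·| = √(8²+2147²) = √4609673 ≈ 2147, ∠ = arctan(2147/8) ≈ 89.79°
pole (s+20): 20 + j2147 → |·| = √(20²+2147²) = √4610009 ≈ 2147.1, ∠ = arctan(2147/20) ≈ 89.47°
pole (s+267): 267 + j2147 → |·| = √(267²+2147²) = √4680898 ≈ 2163.5, ∠ = arctan(2147/267) ≈ 82.91°
∠T = 166.76° − 262.17° = -95.41°

-95.4°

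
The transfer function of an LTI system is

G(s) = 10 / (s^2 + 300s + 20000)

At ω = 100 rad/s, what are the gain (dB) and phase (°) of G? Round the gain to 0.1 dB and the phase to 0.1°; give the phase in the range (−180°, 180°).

Substitute s = j100:
Numerator: 10 = 10 + j0
Denominator: (j100)^2 + 300(j100) + 20000 = 10000 + j30000
|N| = √(10² + 0²) ≈ 10, ∠N ≈ 0.00°
|D| = √(10000² + 30000²) ≈ 31623, ∠D ≈ 71.57°
|G| = 10 / 31623 ≈ 0.00031623
Gain = 20 log₁₀(0.00031623) ≈ -70.00 dB
∠G = 0.00° − 71.57° = -71.57°

-70.0 dB, -71.6°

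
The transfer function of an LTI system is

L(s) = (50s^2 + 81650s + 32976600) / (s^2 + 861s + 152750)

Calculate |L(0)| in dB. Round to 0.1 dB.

46.7 dB

L(0) = 32976600 / 152750 ≈ 215.89
20 log₁₀(215.89) ≈ 46.68 dB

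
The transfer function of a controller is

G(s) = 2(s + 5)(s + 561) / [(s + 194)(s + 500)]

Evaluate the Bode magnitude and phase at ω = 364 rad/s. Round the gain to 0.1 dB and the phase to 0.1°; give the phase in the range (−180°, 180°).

5.6 dB, 24.2°

At s = jω = j364:
zero (s+5): 5 + j364 → |·| = √(5²+364²) = √132521 ≈ 364.03, ∠ = arctan(364/5) ≈ 89.21°
zero (s+561): 561 + j364 → |·| = √(561²+364²) = √447217 ≈ 668.74, ∠ = arctan(364/561) ≈ 32.98°
pole (s+194): 194 + j364 → |·| = √(194²+364²) = √170132 ≈ 412.47, ∠ = arctan(364/194) ≈ 61.94°
pole (s+500): 500 + j364 → |·| = √(500²+364²) = √382496 ≈ 618.46, ∠ = arctan(364/500) ≈ 36.05°
|G| = 2 · 2.4344e+05 / 2.551e+05 ≈ 1.9086
Gain = 20 log₁₀(1.9086) ≈ 5.61 dB
∠G = 122.19° − 97.99° = 24.20°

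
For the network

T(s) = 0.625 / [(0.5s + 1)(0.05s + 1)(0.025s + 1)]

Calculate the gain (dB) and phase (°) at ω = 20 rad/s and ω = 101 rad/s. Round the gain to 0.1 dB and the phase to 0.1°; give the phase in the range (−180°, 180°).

ω = 20: -28.1 dB, -155.9°; ω = 101: -61.1 dB, 123.9°

At ω = 20 rad/s:
pole (1 + j20·0.5) = 1 + j10 → |·| ≈ 10.05, ∠ ≈ 84.29°
pole (1 + j20·0.05) = 1 + j1 → |·| ≈ 1.4142, ∠ ≈ 45.00°
pole (1 + j20·0.025) = 1 + j0.5 → |·| ≈ 1.118, ∠ ≈ 26.57°
|T| = 0.625 · 1 / (10.05 · 1.4142 · 1.118) ≈ 0.039333
Gain = 20 log₁₀(0.039333) ≈ -28.10 dB
∠T = (0°) − (84.29° + 45.00° + 26.57°) = -155.86°

At ω = 101 rad/s:
pole (1 + j101·0.5) = 1 + j50.5 → |·| ≈ 50.51, ∠ ≈ 88.87°
pole (1 + j101·0.05) = 1 + j5.05 → |·| ≈ 5.1481, ∠ ≈ 78.80°
pole (1 + j101·0.025) = 1 + j2.525 → |·| ≈ 2.7158, ∠ ≈ 68.39°
|T| = 0.625 · 1 / (50.51 · 5.1481 · 2.7158) ≈ 0.00088503
Gain = 20 log₁₀(0.00088503) ≈ -61.06 dB
∠T = (0°) − (88.87° + 78.80° + 68.39°) = -236.06° ≡ 123.94° (principal value)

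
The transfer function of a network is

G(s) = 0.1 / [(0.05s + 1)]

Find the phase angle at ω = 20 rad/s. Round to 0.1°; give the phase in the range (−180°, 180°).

At ω = 20 rad/s:
pole (1 + j20·0.05) = 1 + j1 → |·| ≈ 1.4142, ∠ ≈ 45.00°
∠G = (0°) − (45.00°) = -45.00°

-45.0°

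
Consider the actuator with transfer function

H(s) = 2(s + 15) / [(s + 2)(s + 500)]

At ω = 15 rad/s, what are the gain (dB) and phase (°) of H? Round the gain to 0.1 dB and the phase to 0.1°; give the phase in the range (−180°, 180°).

At s = jω = j15:
zero (s+15): 15 + j15 → |·| = √(15²+15²) = √450 ≈ 21.213, ∠ = arctan(15/15) ≈ 45.00°
pole (s+2): 2 + j15 → |·| = √(2²+15²) = √229 ≈ 15.133, ∠ = arctan(15/2) ≈ 82.41°
pole (s+500): 500 + j15 → |·| = √(500²+15²) = √250225 ≈ 500.22, ∠ = arctan(15/500) ≈ 1.72°
|H| = 2 · 21.213 / 7569.8 ≈ 0.0056046
Gain = 20 log₁₀(0.0056046) ≈ -45.03 dB
∠H = 45.00° − 84.13° = -39.13°

-45.0 dB, -39.1°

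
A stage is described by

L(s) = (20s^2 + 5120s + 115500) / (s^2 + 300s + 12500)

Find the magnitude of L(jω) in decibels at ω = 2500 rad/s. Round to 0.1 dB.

Substitute s = j2500:
Numerator: 20(j2500)^2 + 5120(j2500) + 115500 = -124884500 + j12800000
Denominator: (j2500)^2 + 300(j2500) + 12500 = -6237500 + j750000
|N| = √(124884500² + 12800000²) ≈ 1.2554e+08, ∠N ≈ 174.15°
|D| = √(6237500² + 750000²) ≈ 6.2824e+06, ∠D ≈ 173.14°
|L| = 1.2554e+08 / 6.2824e+06 ≈ 19.983
Gain = 20 log₁₀(19.983) ≈ 26.01 dB

26.0 dB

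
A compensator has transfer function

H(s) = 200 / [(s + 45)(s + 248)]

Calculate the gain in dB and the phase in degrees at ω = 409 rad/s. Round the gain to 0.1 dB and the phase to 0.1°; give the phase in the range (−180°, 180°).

At s = jω = j409:
pole (s+45): 45 + j409 → |·| = √(45²+409²) = √169306 ≈ 411.47, ∠ = arctan(409/45) ≈ 83.72°
pole (s+248): 248 + j409 → |·| = √(248²+409²) = √228785 ≈ 478.31, ∠ = arctan(409/248) ≈ 58.77°
|H| = 200 / 1.9681e+05 ≈ 0.0010162
Gain = 20 log₁₀(0.0010162) ≈ -59.86 dB
∠H = 0.00° − 142.49° = -142.49°

-59.9 dB, -142.5°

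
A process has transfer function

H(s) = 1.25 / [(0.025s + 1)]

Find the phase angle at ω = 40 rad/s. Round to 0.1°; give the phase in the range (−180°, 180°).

At ω = 40 rad/s:
pole (1 + j40·0.025) = 1 + j1 → |·| ≈ 1.4142, ∠ ≈ 45.00°
∠H = (0°) − (45.00°) = -45.00°

-45.0°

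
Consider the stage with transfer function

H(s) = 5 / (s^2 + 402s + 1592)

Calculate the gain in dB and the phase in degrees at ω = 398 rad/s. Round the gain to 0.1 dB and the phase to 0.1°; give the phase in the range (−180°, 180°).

Substitute s = j398:
Numerator: 5 = 5 + j0
Denominator: (j398)^2 + 402(j398) + 1592 = -156812 + j159996
|N| = √(5² + 0²) ≈ 5, ∠N ≈ 0.00°
|D| = √(156812² + 159996²) ≈ 2.2403e+05, ∠D ≈ 134.42°
|H| = 5 / 2.2403e+05 ≈ 2.2318e-05
Gain = 20 log₁₀(2.2318e-05) ≈ -93.03 dB
∠H = 0.00° − 134.42° = -134.42°

-93.0 dB, -134.4°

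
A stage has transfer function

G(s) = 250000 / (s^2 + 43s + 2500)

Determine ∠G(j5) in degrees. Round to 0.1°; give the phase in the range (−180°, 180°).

-5.0°

At s = jω = j5:
quadratic: (j5)² + 43·j5 + 2500 = 2475 + j215 → |·| ≈ 2484.3, ∠ ≈ 4.96°
∠G = 0.00° − 4.96° = -4.96°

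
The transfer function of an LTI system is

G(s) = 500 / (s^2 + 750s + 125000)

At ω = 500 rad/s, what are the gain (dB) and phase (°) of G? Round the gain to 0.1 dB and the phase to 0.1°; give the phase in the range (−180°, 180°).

Substitute s = j500:
Numerator: 500 = 500 + j0
Denominator: (j500)^2 + 750(j500) + 125000 = -125000 + j375000
|N| = √(500² + 0²) ≈ 500, ∠N ≈ 0.00°
|D| = √(125000² + 375000²) ≈ 3.9528e+05, ∠D ≈ 108.43°
|G| = 500 / 3.9528e+05 ≈ 0.0012649
Gain = 20 log₁₀(0.0012649) ≈ -57.96 dB
∠G = 0.00° − 108.43° = -108.43°

-58.0 dB, -108.4°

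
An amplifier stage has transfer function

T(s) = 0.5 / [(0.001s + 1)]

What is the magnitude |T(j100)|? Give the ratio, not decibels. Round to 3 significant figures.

At ω = 100 rad/s:
pole (1 + j100·0.001) = 1 + j0.1 → |·| ≈ 1.005, ∠ ≈ 5.71°
|T| = 0.5 · 1 / (1.005) ≈ 0.49751

0.498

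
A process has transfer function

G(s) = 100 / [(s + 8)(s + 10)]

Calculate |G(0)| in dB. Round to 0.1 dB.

G(0) = 100 / (8·10) = 1.25
20 log₁₀(1.25) ≈ 1.94 dB

1.9 dB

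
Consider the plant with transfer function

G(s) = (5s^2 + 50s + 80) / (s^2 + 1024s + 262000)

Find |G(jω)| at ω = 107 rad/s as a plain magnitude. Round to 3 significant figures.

Substitute s = j107:
Numerator: 5(j107)^2 + 50(j107) + 80 = -57165 + j5350
Denominator: (j107)^2 + 1024(j107) + 262000 = 250551 + j109568
|N| = √(57165² + 5350²) ≈ 57415, ∠N ≈ 174.65°
|D| = √(250551² + 109568²) ≈ 2.7346e+05, ∠D ≈ 23.62°
|G| = 57415 / 2.7346e+05 ≈ 0.20996

0.210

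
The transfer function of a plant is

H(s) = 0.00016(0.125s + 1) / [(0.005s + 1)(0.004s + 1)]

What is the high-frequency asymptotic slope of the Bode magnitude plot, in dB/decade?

Each pole contributes −20 dB/decade at high frequency; each zero contributes +20 dB/decade.
Net: 1 zero(s) − 2 pole(s) → -20 dB/decade.

-20 dB/decade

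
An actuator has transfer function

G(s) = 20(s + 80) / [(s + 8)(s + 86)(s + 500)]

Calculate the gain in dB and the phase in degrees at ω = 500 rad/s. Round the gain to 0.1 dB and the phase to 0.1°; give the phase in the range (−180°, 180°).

-85.0 dB, -133.4°

At s = jω = j500:
zero (s+80): 80 + j500 → |·| = √(80²+500²) = √256400 ≈ 506.36, ∠ = arctan(500/80) ≈ 80.91°
pole (s+8): 8 + j500 → |·| = √(8²+500²) = √250064 ≈ 500.06, ∠ = arctan(500/8) ≈ 89.08°
pole (s+86): 86 + j500 → |·| = √(86²+500²) = √257396 ≈ 507.34, ∠ = arctan(500/86) ≈ 80.24°
pole (s+500): 500 + j500 → |·| = √(500²+500²) = √500000 ≈ 707.11, ∠ = arctan(500/500) ≈ 45.00°
|G| = 20 · 506.36 / 1.7939e+08 ≈ 5.6454e-05
Gain = 20 log₁₀(5.6454e-05) ≈ -84.97 dB
∠G = 80.91° − 214.32° = -133.41°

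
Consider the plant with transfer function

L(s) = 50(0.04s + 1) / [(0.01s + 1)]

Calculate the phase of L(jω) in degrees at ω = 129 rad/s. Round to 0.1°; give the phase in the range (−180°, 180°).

26.8°

At ω = 129 rad/s:
zero (1 + j129·0.04) = 1 + j5.16 → |·| ≈ 5.256, ∠ ≈ 79.03°
pole (1 + j129·0.01) = 1 + j1.29 → |·| ≈ 1.6322, ∠ ≈ 52.22°
∠L = (79.03°) − (52.22°) = 26.81°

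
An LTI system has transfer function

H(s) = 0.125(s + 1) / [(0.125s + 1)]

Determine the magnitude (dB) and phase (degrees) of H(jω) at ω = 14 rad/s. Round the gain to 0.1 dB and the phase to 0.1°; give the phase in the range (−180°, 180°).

At ω = 14 rad/s:
zero (1 + j14·1) = 1 + j14 → |·| ≈ 14.036, ∠ ≈ 85.91°
pole (1 + j14·0.125) = 1 + j1.75 → |·| ≈ 2.0156, ∠ ≈ 60.26°
|H| = 0.125 · 14.036 / (2.0156) ≈ 0.87046
Gain = 20 log₁₀(0.87046) ≈ -1.21 dB
∠H = (85.91°) − (60.26°) = 25.65°

-1.2 dB, 25.7°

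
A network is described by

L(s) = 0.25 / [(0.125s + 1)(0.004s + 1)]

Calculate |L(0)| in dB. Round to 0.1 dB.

-12.0 dB

L(0) = 0.25 · 1 / 1 = 0.25
20 log₁₀(0.25) ≈ -12.04 dB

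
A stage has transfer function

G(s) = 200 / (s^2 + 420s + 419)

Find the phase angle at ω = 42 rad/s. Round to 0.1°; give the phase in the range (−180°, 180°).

-94.4°

Substitute s = j42:
Numerator: 200 = 200 + j0
Denominator: (j42)^2 + 420(j42) + 419 = -1345 + j17640
|N| = √(200² + 0²) ≈ 200, ∠N ≈ 0.00°
|D| = √(1345² + 17640²) ≈ 17691, ∠D ≈ 94.36°
∠G = 0.00° − 94.36° = -94.36°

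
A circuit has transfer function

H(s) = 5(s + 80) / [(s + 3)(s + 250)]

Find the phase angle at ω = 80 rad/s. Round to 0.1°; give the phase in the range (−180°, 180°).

At s = jω = j80:
zero (s+80): 80 + j80 → |·| = √(80²+80²) = √12800 ≈ 113.14, ∠ = arctan(80/80) ≈ 45.00°
pole (s+3): 3 + j80 → |·| = √(3²+80²) = √6409 ≈ 80.056, ∠ = arctan(80/3) ≈ 87.85°
pole (s+250): 250 + j80 → |·| = √(250²+80²) = √68900 ≈ 262.49, ∠ = arctan(80/250) ≈ 17.74°
∠H = 45.00° − 105.59° = -60.59°

-60.6°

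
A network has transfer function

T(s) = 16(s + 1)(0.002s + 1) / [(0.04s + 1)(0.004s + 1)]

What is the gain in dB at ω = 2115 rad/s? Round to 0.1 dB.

46.2 dB

At ω = 2115 rad/s:
zero (1 + j2115·1) = 1 + j2115 → |·| ≈ 2115, ∠ ≈ 89.97°
zero (1 + j2115·0.002) = 1 + j4.23 → |·| ≈ 4.3466, ∠ ≈ 76.70°
pole (1 + j2115·0.04) = 1 + j84.6 → |·| ≈ 84.606, ∠ ≈ 89.32°
pole (1 + j2115·0.004) = 1 + j8.46 → |·| ≈ 8.5189, ∠ ≈ 83.26°
|T| = 16 · 2115 · 4.3466 / (84.606 · 8.5189) ≈ 204.08
Gain = 20 log₁₀(204.08) ≈ 46.20 dB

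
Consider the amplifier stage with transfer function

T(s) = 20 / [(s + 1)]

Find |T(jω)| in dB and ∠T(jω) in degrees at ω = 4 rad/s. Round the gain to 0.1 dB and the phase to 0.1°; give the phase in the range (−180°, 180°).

At ω = 4 rad/s:
pole (1 + j4·1) = 1 + j4 → |·| ≈ 4.1231, ∠ ≈ 75.96°
|T| = 20 · 1 / (4.1231) ≈ 4.8507
Gain = 20 log₁₀(4.8507) ≈ 13.72 dB
∠T = (0°) − (75.96°) = -75.96°

13.7 dB, -76.0°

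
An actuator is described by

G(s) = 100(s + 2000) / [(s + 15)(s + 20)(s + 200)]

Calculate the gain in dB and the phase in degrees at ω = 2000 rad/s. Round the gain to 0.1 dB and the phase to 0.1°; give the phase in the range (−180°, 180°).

-89.1 dB, 141.7°

At s = jω = j2000:
zero (s+2000): 2000 + j2000 → |·| = √(2000²+2000²) = √8000000 ≈ 2828.4, ∠ = arctan(2000/2000) ≈ 45.00°
pole (s+15): 15 + j2000 → |·| = √(15²+2000²) = √4000225 ≈ 2000.1, ∠ = arctan(2000/15) ≈ 89.57°
pole (s+20): 20 + j2000 → |·| = √(20²+2000²) = √4000400 ≈ 2000.1, ∠ = arctan(2000/20) ≈ 89.43°
pole (s+200): 200 + j2000 → |·| = √(200²+2000²) = √4040000 ≈ 2010, ∠ = arctan(2000/200) ≈ 84.29°
|G| = 100 · 2828.4 / 8.0408e+09 ≈ 3.5176e-05
Gain = 20 log₁₀(3.5176e-05) ≈ -89.08 dB
∠G = 45.00° − 263.29° = -218.29° ≡ 141.71° (principal value)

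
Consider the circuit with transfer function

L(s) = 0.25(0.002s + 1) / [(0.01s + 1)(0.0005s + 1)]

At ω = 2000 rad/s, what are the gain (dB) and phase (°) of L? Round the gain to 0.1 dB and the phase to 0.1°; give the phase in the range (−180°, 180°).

-28.8 dB, -56.2°

At ω = 2000 rad/s:
zero (1 + j2000·0.002) = 1 + j4 → |·| ≈ 4.1231, ∠ ≈ 75.96°
pole (1 + j2000·0.01) = 1 + j20 → |·| ≈ 20.025, ∠ ≈ 87.14°
pole (1 + j2000·0.0005) = 1 + j1 → |·| ≈ 1.4142, ∠ ≈ 45.00°
|L| = 0.25 · 4.1231 / (20.025 · 1.4142) ≈ 0.036398
Gain = 20 log₁₀(0.036398) ≈ -28.78 dB
∠L = (75.96°) − (87.14° + 45.00°) = -56.18°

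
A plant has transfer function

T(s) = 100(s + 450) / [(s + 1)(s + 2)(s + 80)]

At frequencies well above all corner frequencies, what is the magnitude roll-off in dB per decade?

-40 dB/decade

Each pole contributes −20 dB/decade at high frequency; each zero contributes +20 dB/decade.
Net: 1 zero(s) − 3 pole(s) → -40 dB/decade.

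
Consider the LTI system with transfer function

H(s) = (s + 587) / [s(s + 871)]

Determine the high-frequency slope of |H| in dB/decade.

-20 dB/decade

Each pole contributes −20 dB/decade at high frequency; each zero contributes +20 dB/decade.
Net: 1 zero(s) − 2 pole(s) → -20 dB/decade.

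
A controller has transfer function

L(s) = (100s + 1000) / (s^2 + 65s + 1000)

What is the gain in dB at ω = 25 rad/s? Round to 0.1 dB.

Substitute s = j25:
Numerator: 100(j25) + 1000 = 1000 + j2500
Denominator: (j25)^2 + 65(j25) + 1000 = 375 + j1625
|N| = √(1000² + 2500²) ≈ 2692.6, ∠N ≈ 68.20°
|D| = √(375² + 1625²) ≈ 1667.7, ∠D ≈ 77.01°
|L| = 2692.6 / 1667.7 ≈ 1.6146
Gain = 20 log₁₀(1.6146) ≈ 4.16 dB

4.2 dB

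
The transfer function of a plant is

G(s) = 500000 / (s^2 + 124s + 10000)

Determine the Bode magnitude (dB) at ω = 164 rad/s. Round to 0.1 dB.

At s = jω = j164:
quadratic: (j164)² + 124·j164 + 10000 = -16896 + j20336 → |·| ≈ 26439, ∠ ≈ 129.72°
|G| = 500000 / 26439 ≈ 18.911
Gain = 20 log₁₀(18.911) ≈ 25.53 dB

25.5 dB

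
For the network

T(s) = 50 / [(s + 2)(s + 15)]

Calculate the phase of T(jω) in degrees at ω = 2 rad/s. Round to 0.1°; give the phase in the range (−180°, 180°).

At s = jω = j2:
pole (s+2): 2 + j2 → |·| = √(2²+2²) = √8 ≈ 2.8284, ∠ = arctan(2/2) ≈ 45.00°
pole (s+15): 15 + j2 → |·| = √(15²+2²) = √229 ≈ 15.133, ∠ = arctan(2/15) ≈ 7.59°
∠T = 0.00° − 52.59° = -52.59°

-52.6°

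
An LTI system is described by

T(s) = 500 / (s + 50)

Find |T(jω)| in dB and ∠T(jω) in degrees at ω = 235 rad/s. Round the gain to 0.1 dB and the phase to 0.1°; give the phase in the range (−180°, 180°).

6.4 dB, -78.0°

At s = jω = j235:
pole (s+50): 50 + j235 → |·| = √(50²+235²) = √57725 ≈ 240.26, ∠ = arctan(235/50) ≈ 77.99°
|T| = 500 / 240.26 ≈ 2.0811
Gain = 20 log₁₀(2.0811) ≈ 6.37 dB
∠T = 0.00° − 77.99° = -77.99°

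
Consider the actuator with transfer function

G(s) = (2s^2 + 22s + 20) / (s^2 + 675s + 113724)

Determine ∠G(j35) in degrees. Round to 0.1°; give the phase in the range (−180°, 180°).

150.6°

Substitute s = j35:
Numerator: 2(j35)^2 + 22(j35) + 20 = -2430 + j770
Denominator: (j35)^2 + 675(j35) + 113724 = 112499 + j23625
|N| = √(2430² + 770²) ≈ 2549.1, ∠N ≈ 162.42°
|D| = √(112499² + 23625²) ≈ 1.1495e+05, ∠D ≈ 11.86°
∠G = 162.42° − 11.86° = 150.56°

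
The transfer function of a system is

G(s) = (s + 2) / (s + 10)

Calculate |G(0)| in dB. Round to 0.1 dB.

G(0) = 1·2 / (10) = 0.2
20 log₁₀(0.2) ≈ -13.98 dB

-14.0 dB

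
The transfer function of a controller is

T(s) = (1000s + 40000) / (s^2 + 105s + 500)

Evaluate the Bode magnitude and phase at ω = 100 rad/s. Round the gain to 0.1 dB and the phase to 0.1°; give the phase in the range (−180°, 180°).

Substitute s = j100:
Numerator: 1000(j100) + 40000 = 40000 + j100000
Denominator: (j100)^2 + 105(j100) + 500 = -9500 + j10500
|N| = √(40000² + 100000²) ≈ 1.077e+05, ∠N ≈ 68.20°
|D| = √(9500² + 10500²) ≈ 14160, ∠D ≈ 132.14°
|T| = 1.077e+05 / 14160 ≈ 7.6059
Gain = 20 log₁₀(7.6059) ≈ 17.62 dB
∠T = 68.20° − 132.14° = -63.94°

17.6 dB, -63.9°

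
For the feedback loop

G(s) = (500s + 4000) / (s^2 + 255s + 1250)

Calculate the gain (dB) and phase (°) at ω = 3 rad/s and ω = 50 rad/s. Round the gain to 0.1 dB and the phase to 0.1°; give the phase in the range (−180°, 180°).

ω = 3: 9.3 dB, -11.1°; ω = 50: 5.9 dB, -14.7°

Substitute s = j3:
Numerator: 500(j3) + 4000 = 4000 + j1500
Denominator: (j3)^2 + 255(j3) + 1250 = 1241 + j765
|N| = √(4000² + 1500²) ≈ 4272, ∠N ≈ 20.56°
|D| = √(1241² + 765²) ≈ 1457.8, ∠D ≈ 31.65°
|G| = 4272 / 1457.8 ≈ 2.9304
Gain = 20 log₁₀(2.9304) ≈ 9.34 dB
∠G = 20.56° − 31.65° = -11.09°

Substitute s = j50:
Numerator: 500(j50) + 4000 = 4000 + j25000
Denominator: (j50)^2 + 255(j50) + 1250 = -1250 + j12750
|N| = √(4000² + 25000²) ≈ 25318, ∠N ≈ 80.91°
|D| = √(1250² + 12750²) ≈ 12811, ∠D ≈ 95.60°
|G| = 25318 / 12811 ≈ 1.9763
Gain = 20 log₁₀(1.9763) ≈ 5.92 dB
∠G = 80.91° − 95.60° = -14.69°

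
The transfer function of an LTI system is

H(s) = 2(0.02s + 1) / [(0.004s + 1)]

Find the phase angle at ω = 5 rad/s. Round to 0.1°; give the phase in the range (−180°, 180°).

4.6°

At ω = 5 rad/s:
zero (1 + j5·0.02) = 1 + j0.1 → |·| ≈ 1.005, ∠ ≈ 5.71°
pole (1 + j5·0.004) = 1 + j0.02 → |·| ≈ 1.0002, ∠ ≈ 1.15°
∠H = (5.71°) − (1.15°) = 4.56°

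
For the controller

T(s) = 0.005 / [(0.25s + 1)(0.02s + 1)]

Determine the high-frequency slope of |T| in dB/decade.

-40 dB/decade

Each pole contributes −20 dB/decade at high frequency; each zero contributes +20 dB/decade.
Net: 0 zero(s) − 2 pole(s) → -40 dB/decade.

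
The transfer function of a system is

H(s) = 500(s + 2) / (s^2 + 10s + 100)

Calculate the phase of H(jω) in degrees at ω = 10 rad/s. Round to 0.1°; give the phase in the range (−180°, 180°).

At s = jω = j10:
zero (s+2): 2 + j10 → |·| = √(2²+10²) = √104 ≈ 10.198, ∠ = arctan(10/2) ≈ 78.69°
quadratic: (j10)² + 10·j10 + 100 = 0 + j100 → |·| ≈ 100, ∠ ≈ 90.00°
∠H = 78.69° − 90.00° = -11.31°

-11.3°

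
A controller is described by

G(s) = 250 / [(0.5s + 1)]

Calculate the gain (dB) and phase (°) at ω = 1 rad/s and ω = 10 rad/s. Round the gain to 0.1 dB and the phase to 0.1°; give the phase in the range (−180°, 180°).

ω = 1: 47.0 dB, -26.6°; ω = 10: 33.8 dB, -78.7°

At ω = 1 rad/s:
pole (1 + j1·0.5) = 1 + j0.5 → |·| ≈ 1.118, ∠ ≈ 26.57°
|G| = 250 · 1 / (1.118) ≈ 223.61
Gain = 20 log₁₀(223.61) ≈ 46.99 dB
∠G = (0°) − (26.57°) = -26.57°

At ω = 10 rad/s:
pole (1 + j10·0.5) = 1 + j5 → |·| ≈ 5.099, ∠ ≈ 78.69°
|G| = 250 · 1 / (5.099) ≈ 49.029
Gain = 20 log₁₀(49.029) ≈ 33.81 dB
∠G = (0°) − (78.69°) = -78.69°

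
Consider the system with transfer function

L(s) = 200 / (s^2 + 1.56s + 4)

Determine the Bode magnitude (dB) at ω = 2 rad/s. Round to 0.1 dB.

36.1 dB

At s = jω = j2:
quadratic: (j2)² + 1.56·j2 + 4 = 0 + j3.12 → |·| ≈ 3.12, ∠ ≈ 90.00°
|L| = 200 / 3.12 ≈ 64.103
Gain = 20 log₁₀(64.103) ≈ 36.14 dB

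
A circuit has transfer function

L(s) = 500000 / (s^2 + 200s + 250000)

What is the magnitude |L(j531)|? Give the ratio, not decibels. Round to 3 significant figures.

4.51

At s = jω = j531:
quadratic: (j531)² + 200·j531 + 250000 = -31961 + j106200 → |·| ≈ 1.1091e+05, ∠ ≈ 106.75°
|L| = 500000 / 1.1091e+05 ≈ 4.5082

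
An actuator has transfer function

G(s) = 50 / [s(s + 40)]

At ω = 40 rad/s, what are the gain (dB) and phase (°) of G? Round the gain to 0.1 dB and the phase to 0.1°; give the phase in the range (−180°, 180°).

At s = jω = j40:
pole (s+40): 40 + j40 → |·| = √(40²+40²) = √3200 ≈ 56.569, ∠ = arctan(40/40) ≈ 45.00°
pole at origin: |s| = 40, ∠ = 90.00° (in denominator)
|G| = 50 / 2262.8 ≈ 0.022097
Gain = 20 log₁₀(0.022097) ≈ -33.11 dB
∠G = 0.00° − 135.00° = -135.00°

-33.1 dB, -135.0°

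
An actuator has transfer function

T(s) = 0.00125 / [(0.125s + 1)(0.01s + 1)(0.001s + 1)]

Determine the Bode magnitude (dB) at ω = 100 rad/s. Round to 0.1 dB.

At ω = 100 rad/s:
pole (1 + j100·0.125) = 1 + j12.5 → |·| ≈ 12.54, ∠ ≈ 85.43°
pole (1 + j100·0.01) = 1 + j1 → |·| ≈ 1.4142, ∠ ≈ 45.00°
pole (1 + j100·0.001) = 1 + j0.1 → |·| ≈ 1.005, ∠ ≈ 5.71°
|T| = 0.00125 · 1 / (12.54 · 1.4142 · 1.005) ≈ 7.0135e-05
Gain = 20 log₁₀(7.0135e-05) ≈ -83.08 dB

-83.1 dB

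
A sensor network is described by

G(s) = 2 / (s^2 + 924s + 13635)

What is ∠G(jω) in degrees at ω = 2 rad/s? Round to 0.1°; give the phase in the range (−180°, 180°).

Substitute s = j2:
Numerator: 2 = 2 + j0
Denominator: (j2)^2 + 924(j2) + 13635 = 13631 + j1848
|N| = √(2² + 0²) ≈ 2, ∠N ≈ 0.00°
|D| = √(13631² + 1848²) ≈ 13756, ∠D ≈ 7.72°
∠G = 0.00° − 7.72° = -7.72°

-7.7°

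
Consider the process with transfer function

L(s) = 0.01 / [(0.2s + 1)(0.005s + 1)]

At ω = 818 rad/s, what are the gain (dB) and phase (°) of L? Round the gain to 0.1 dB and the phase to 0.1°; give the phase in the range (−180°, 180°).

-96.8 dB, -165.9°

At ω = 818 rad/s:
pole (1 + j818·0.2) = 1 + j163.6 → |·| ≈ 163.6, ∠ ≈ 89.65°
pole (1 + j818·0.005) = 1 + j4.09 → |·| ≈ 4.2105, ∠ ≈ 76.26°
|L| = 0.01 · 1 / (163.6 · 4.2105) ≈ 1.4517e-05
Gain = 20 log₁₀(1.4517e-05) ≈ -96.76 dB
∠L = (0°) − (89.65° + 76.26°) = -165.91°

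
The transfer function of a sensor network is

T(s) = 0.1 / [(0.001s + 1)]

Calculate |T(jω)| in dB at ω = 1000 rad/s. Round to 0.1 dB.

At ω = 1000 rad/s:
pole (1 + j1000·0.001) = 1 + j1 → |·| ≈ 1.4142, ∠ ≈ 45.00°
|T| = 0.1 · 1 / (1.4142) ≈ 0.070711
Gain = 20 log₁₀(0.070711) ≈ -23.01 dB

-23.0 dB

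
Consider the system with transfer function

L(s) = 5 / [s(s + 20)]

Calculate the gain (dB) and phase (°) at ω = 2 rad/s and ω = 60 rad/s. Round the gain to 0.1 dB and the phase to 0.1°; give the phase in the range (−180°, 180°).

ω = 2: -18.1 dB, -95.7°; ω = 60: -57.6 dB, -161.6°

At s = jω = j2:
pole (s+20): 20 + j2 → |·| = √(20²+2²) = √404 ≈ 20.1, ∠ = arctan(2/20) ≈ 5.71°
pole at origin: |s| = 2, ∠ = 90.00° (in denominator)
|L| = 5 / 40.2 ≈ 0.12438
Gain = 20 log₁₀(0.12438) ≈ -18.10 dB
∠L = 0.00° − 95.71° = -95.71°

At s = jω = j60:
pole (s+20): 20 + j60 → |·| = √(20²+60²) = √4000 ≈ 63.246, ∠ = arctan(60/20) ≈ 71.57°
pole at origin: |s| = 60, ∠ = 90.00° (in denominator)
|L| = 5 / 3794.8 ≈ 0.0013176
Gain = 20 log₁₀(0.0013176) ≈ -57.60 dB
∠L = 0.00° − 161.57° = -161.57°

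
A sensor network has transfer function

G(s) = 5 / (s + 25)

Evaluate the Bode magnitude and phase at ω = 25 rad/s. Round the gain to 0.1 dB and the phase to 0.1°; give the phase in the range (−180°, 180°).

At s = jω = j25:
pole (s+25): 25 + j25 → |·| = √(25²+25²) = √1250 ≈ 35.355, ∠ = arctan(25/25) ≈ 45.00°
|G| = 5 / 35.355 ≈ 0.14142
Gain = 20 log₁₀(0.14142) ≈ -16.99 dB
∠G = 0.00° − 45.00° = -45.00°

-17.0 dB, -45.0°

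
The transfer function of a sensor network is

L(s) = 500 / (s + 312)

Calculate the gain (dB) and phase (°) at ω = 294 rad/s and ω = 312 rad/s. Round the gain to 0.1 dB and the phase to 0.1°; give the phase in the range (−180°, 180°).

Substitute s = j294:
Numerator: 500 = 500 + j0
Denominator: (j294) + 312 = 312 + j294
|N| = √(500² + 0²) ≈ 500, ∠N ≈ 0.00°
|D| = √(312² + 294²) ≈ 428.7, ∠D ≈ 43.30°
|L| = 500 / 428.7 ≈ 1.1663
Gain = 20 log₁₀(1.1663) ≈ 1.34 dB
∠L = 0.00° − 43.30° = -43.30°

Substitute s = j312:
Numerator: 500 = 500 + j0
Denominator: (j312) + 312 = 312 + j312
|N| = √(500² + 0²) ≈ 500, ∠N ≈ 0.00°
|D| = √(312² + 312²) ≈ 441.23, ∠D ≈ 45.00°
|L| = 500 / 441.23 ≈ 1.1332
Gain = 20 log₁₀(1.1332) ≈ 1.09 dB
∠L = 0.00° − 45.00° = -45.00°

ω = 294: 1.3 dB, -43.3°; ω = 312: 1.1 dB, -45.0°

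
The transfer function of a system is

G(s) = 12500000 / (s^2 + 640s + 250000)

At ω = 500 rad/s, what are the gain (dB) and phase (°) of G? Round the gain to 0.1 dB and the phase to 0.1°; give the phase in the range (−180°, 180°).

31.8 dB, -90.0°

At s = jω = j500:
quadratic: (j500)² + 640·j500 + 250000 = 0 + j320000 → |·| ≈ 3.2e+05, ∠ ≈ 90.00°
|G| = 12500000 / 3.2e+05 ≈ 39.062
Gain = 20 log₁₀(39.062) ≈ 31.84 dB
∠G = 0.00° − 90.00° = -90.00°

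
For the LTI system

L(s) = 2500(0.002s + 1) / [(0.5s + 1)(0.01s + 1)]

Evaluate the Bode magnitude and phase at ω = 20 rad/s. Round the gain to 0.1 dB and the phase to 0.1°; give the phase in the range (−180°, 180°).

At ω = 20 rad/s:
zero (1 + j20·0.002) = 1 + j0.04 → |·| ≈ 1.0008, ∠ ≈ 2.29°
pole (1 + j20·0.5) = 1 + j10 → |·| ≈ 10.05, ∠ ≈ 84.29°
pole (1 + j20·0.01) = 1 + j0.2 → |·| ≈ 1.0198, ∠ ≈ 11.31°
|L| = 2500 · 1.0008 / (10.05 · 1.0198) ≈ 244.12
Gain = 20 log₁₀(244.12) ≈ 47.75 dB
∠L = (2.29°) − (84.29° + 11.31°) = -93.31°

47.8 dB, -93.3°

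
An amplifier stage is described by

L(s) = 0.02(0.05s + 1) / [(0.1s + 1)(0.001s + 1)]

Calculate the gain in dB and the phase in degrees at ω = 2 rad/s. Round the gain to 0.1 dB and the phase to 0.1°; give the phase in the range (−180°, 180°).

At ω = 2 rad/s:
zero (1 + j2·0.05) = 1 + j0.1 → |·| ≈ 1.005, ∠ ≈ 5.71°
pole (1 + j2·0.1) = 1 + j0.2 → |·| ≈ 1.0198, ∠ ≈ 11.31°
pole (1 + j2·0.001) = 1 + j0.002 → |·| ≈ 1, ∠ ≈ 0.11°
|L| = 0.02 · 1.005 / (1.0198 · 1) ≈ 0.01971
Gain = 20 log₁₀(0.01971) ≈ -34.11 dB
∠L = (5.71°) − (11.31° + 0.11°) = -5.71°

-34.1 dB, -5.7°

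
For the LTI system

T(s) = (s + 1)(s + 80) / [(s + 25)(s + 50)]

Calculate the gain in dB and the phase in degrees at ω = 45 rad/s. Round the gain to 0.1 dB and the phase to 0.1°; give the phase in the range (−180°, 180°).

1.5 dB, 15.2°

At s = jω = j45:
zero (s+1): 1 + j45 → |·| = √(1²+45²) = √2026 ≈ 45.011, ∠ = arctan(45/1) ≈ 88.73°
zero (s+80): 80 + j45 → |·| = √(80²+45²) = √8425 ≈ 91.788, ∠ = arctan(45/80) ≈ 29.36°
pole (s+25): 25 + j45 → |·| = √(25²+45²) = √2650 ≈ 51.478, ∠ = arctan(45/25) ≈ 60.95°
pole (s+50): 50 + j45 → |·| = √(50²+45²) = √4525 ≈ 67.268, ∠ = arctan(45/50) ≈ 41.99°
|T| = 1 · 4131.5 / 3462.8 ≈ 1.1931
Gain = 20 log₁₀(1.1931) ≈ 1.53 dB
∠T = 118.09° − 102.94° = 15.15°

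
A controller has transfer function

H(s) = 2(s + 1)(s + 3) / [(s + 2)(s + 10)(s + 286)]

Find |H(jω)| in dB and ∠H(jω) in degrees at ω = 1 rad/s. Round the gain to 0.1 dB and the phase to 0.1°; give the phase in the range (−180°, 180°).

At s = jω = j1:
zero (s+1): 1 + j1 → |·| = √(1²+1²) = √2 ≈ 1.4142, ∠ = arctan(1/1) ≈ 45.00°
zero (s+3): 3 + j1 → |·| = √(3²+1²) = √10 ≈ 3.1623, ∠ = arctan(1/3) ≈ 18.43°
pole (s+2): 2 + j1 → |·| = √(2²+1²) = √5 ≈ 2.2361, ∠ = arctan(1/2) ≈ 26.57°
pole (s+10): 10 + j1 → |·| = √(10²+1²) = √101 ≈ 10.05, ∠ = arctan(1/10) ≈ 5.71°
pole (s+286): 286 + j1 → |·| = √(286²+1²) = √81797 ≈ 286, ∠ = arctan(1/286) ≈ 0.20°
|H| = 2 · 4.4721 / 6427.2 ≈ 0.0013916
Gain = 20 log₁₀(0.0013916) ≈ -57.13 dB
∠H = 63.43° − 32.48° = 30.95°

-57.1 dB, 31.0°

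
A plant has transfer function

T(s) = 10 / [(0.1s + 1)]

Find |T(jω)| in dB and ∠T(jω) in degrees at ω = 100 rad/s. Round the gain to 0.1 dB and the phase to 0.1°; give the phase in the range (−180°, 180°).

-0.0 dB, -84.3°

At ω = 100 rad/s:
pole (1 + j100·0.1) = 1 + j10 → |·| ≈ 10.05, ∠ ≈ 84.29°
|T| = 10 · 1 / (10.05) ≈ 0.99502
Gain = 20 log₁₀(0.99502) ≈ -0.04 dB
∠T = (0°) − (84.29°) = -84.29°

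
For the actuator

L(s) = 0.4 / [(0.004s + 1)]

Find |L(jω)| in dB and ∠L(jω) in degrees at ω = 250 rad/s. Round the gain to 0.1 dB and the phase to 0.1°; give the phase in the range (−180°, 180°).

-11.0 dB, -45.0°

At ω = 250 rad/s:
pole (1 + j250·0.004) = 1 + j1 → |·| ≈ 1.4142, ∠ ≈ 45.00°
|L| = 0.4 · 1 / (1.4142) ≈ 0.28285
Gain = 20 log₁₀(0.28285) ≈ -10.97 dB
∠L = (0°) − (45.00°) = -45.00°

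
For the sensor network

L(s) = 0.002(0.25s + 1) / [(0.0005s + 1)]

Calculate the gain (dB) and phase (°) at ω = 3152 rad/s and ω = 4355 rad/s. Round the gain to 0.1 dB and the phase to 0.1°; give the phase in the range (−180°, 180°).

ω = 3152: -1.5 dB, 32.3°; ω = 4355: -0.8 dB, 24.6°

At ω = 3152 rad/s:
zero (1 + j3152·0.25) = 1 + j788 → |·| ≈ 788, ∠ ≈ 89.93°
pole (1 + j3152·0.0005) = 1 + j1.576 → |·| ≈ 1.8665, ∠ ≈ 57.60°
|L| = 0.002 · 788 / (1.8665) ≈ 0.84436
Gain = 20 log₁₀(0.84436) ≈ -1.47 dB
∠L = (89.93°) − (57.60°) = 32.33°

At ω = 4355 rad/s:
zero (1 + j4355·0.25) = 1 + j1088.75 → |·| ≈ 1088.8, ∠ ≈ 89.95°
pole (1 + j4355·0.0005) = 1 + j2.1775 → |·| ≈ 2.3961, ∠ ≈ 65.33°
|L| = 0.002 · 1088.8 / (2.3961) ≈ 0.90881
Gain = 20 log₁₀(0.90881) ≈ -0.83 dB
∠L = (89.95°) − (65.33°) = 24.62°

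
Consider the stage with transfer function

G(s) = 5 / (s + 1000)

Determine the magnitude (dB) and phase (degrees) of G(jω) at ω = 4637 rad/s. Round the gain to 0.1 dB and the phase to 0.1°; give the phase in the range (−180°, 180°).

-59.5 dB, -77.8°

At s = jω = j4637:
pole (s+1000): 1000 + j4637 → |·| = √(1000²+4637²) = √22501769 ≈ 4743.6, ∠ = arctan(4637/1000) ≈ 77.83°
|G| = 5 / 4743.6 ≈ 0.0010541
Gain = 20 log₁₀(0.0010541) ≈ -59.54 dB
∠G = 0.00° − 77.83° = -77.83°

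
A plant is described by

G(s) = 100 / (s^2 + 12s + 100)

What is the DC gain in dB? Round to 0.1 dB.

0.0 dB

G(0) = 100 / 100 = 1
20 log₁₀(1) ≈ 0.00 dB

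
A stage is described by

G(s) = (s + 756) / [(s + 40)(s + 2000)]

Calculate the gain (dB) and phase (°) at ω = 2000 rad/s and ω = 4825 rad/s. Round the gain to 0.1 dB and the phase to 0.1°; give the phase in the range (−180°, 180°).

ω = 2000: -68.5 dB, -64.6°; ω = 4825: -74.3 dB, -75.9°

At s = jω = j2000:
zero (s+756): 756 + j2000 → |·| = √(756²+2000²) = √4571536 ≈ 2138.1, ∠ = arctan(2000/756) ≈ 69.29°
pole (s+40): 40 + j2000 → |·| = √(40²+2000²) = √4001600 ≈ 2000.4, ∠ = arctan(2000/40) ≈ 88.85°
pole (s+2000): 2000 + j2000 → |·| = √(2000²+2000²) = √8000000 ≈ 2828.4, ∠ = arctan(2000/2000) ≈ 45.00°
|G| = 1 · 2138.1 / 5.6579e+06 ≈ 0.0003779
Gain = 20 log₁₀(0.0003779) ≈ -68.45 dB
∠G = 69.29° − 133.85° = -64.56°

At s = jω = j4825:
zero (s+756): 756 + j4825 → |·| = √(756²+4825²) = √23852161 ≈ 4883.9, ∠ = arctan(4825/756) ≈ 81.10°
pole (s+40): 40 + j4825 → |·| = √(40²+4825²) = √23282225 ≈ 4825.2, ∠ = arctan(4825/40) ≈ 89.53°
pole (s+2000): 2000 + j4825 → |·| = √(2000²+4825²) = √27280625 ≈ 5223.1, ∠ = arctan(4825/2000) ≈ 67.49°
|G| = 1 · 4883.9 / 2.5203e+07 ≈ 0.00019378
Gain = 20 log₁₀(0.00019378) ≈ -74.25 dB
∠G = 81.10° − 157.02° = -75.92°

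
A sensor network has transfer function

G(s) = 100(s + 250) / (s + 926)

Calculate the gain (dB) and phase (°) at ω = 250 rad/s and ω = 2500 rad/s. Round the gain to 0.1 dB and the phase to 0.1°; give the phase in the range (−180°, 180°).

At s = jω = j250:
zero (s+250): 250 + j250 → |·| = √(250²+250²) = √125000 ≈ 353.55, ∠ = arctan(250/250) ≈ 45.00°
pole (s+926): 926 + j250 → |·| = √(926²+250²) = √919976 ≈ 959.15, ∠ = arctan(250/926) ≈ 15.11°
|G| = 100 · 353.55 / 959.15 ≈ 36.861
Gain = 20 log₁₀(36.861) ≈ 31.33 dB
∠G = 45.00° − 15.11° = 29.89°

At s = jω = j2500:
zero (s+250): 250 + j2500 → |·| = √(250²+2500²) = √6312500 ≈ 2512.5, ∠ = arctan(2500/250) ≈ 84.29°
pole (s+926): 926 + j2500 → |·| = √(926²+2500²) = √7107476 ≈ 2666, ∠ = arctan(2500/926) ≈ 69.68°
|G| = 100 · 2512.5 / 2666 ≈ 94.242
Gain = 20 log₁₀(94.242) ≈ 39.48 dB
∠G = 84.29° − 69.68° = 14.61°

ω = 250: 31.3 dB, 29.9°; ω = 2500: 39.5 dB, 14.6°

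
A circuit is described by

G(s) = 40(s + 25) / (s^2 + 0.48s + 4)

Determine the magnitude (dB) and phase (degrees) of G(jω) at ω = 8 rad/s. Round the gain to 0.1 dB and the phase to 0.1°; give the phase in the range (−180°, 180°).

24.8 dB, -158.6°

At s = jω = j8:
zero (s+25): 25 + j8 → |·| = √(25²+8²) = √689 ≈ 26.249, ∠ = arctan(8/25) ≈ 17.74°
quadratic: (j8)² + 0.48·j8 + 4 = -60 + j3.84 → |·| ≈ 60.123, ∠ ≈ 176.34°
|G| = 40 · 26.249 / 60.123 ≈ 17.464
Gain = 20 log₁₀(17.464) ≈ 24.84 dB
∠G = 17.74° − 176.34° = -158.60°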